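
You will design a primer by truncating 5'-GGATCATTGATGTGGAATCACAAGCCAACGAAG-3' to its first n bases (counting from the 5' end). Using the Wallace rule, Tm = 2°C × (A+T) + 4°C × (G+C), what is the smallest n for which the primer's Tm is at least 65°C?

n = 24

First 23 bases: GGATCATTGATGTGGAATCACAA → Tm = 64°C (< 65°C)
First 24 bases: GGATCATTGATGTGGAATCACAAG → Tm = 68°C (≥ 65°C)
Each additional base adds 2°C (A/T) or 4°C (G/C), so Tm is non-decreasing in n; n = 24 is the first length to reach 65°C.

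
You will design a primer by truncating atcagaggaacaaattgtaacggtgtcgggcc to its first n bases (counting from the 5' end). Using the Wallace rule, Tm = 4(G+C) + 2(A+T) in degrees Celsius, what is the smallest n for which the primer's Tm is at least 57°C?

n = 22

First 21 bases: ATCAGAGGAACAAATTGTAAC → Tm = 56°C (< 57°C)
First 22 bases: ATCAGAGGAACAAATTGTAACG → Tm = 60°C (≥ 57°C)
Since every base adds ≥2°C, Tm only increases with n, so the threshold is first crossed at n = 22.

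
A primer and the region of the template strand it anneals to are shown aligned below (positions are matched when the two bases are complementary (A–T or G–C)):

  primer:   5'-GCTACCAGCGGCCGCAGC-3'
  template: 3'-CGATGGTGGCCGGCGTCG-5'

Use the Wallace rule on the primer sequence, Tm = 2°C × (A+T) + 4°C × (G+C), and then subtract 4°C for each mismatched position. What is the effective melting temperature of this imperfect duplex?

Primer base counts: A=3, T=1, G=6, C=8 → A+T=4, G+C=14
Perfect-match Tm = 2(4) + 4(14) = 8 + 56 = 64°C
Mismatches (positions where the bases are not complementary): 1 (at position 8)
Effective Tm = 64 − 1×4 = 64 − 4 = 60°C

60°C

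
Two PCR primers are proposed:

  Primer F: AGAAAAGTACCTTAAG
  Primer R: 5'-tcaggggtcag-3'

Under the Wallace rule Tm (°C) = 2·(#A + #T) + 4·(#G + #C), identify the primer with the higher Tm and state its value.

Primer F: A+T=11, G+C=5 → Tm = 2(11)+4(5) = 42°C
Primer R: A+T=4, G+C=7 → Tm = 2(4)+4(7) = 36°C
42°C vs 36°C → primer F is higher.

Primer F, 42°C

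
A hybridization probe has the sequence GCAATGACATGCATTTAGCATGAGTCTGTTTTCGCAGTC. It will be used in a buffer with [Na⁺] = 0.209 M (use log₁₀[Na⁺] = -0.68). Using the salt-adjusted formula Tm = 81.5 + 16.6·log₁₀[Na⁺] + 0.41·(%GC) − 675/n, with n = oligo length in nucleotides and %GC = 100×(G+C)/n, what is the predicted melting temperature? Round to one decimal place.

70.8°C

Length n = 39. A=9, G=9, T=13, C=8
G+C = 17, so %GC = 17/39 × 100 = 43.59%
Salt term: 16.6 × (-0.68) = -11.288
GC term: 0.41 × 43.59 = 17.872; length term: −675/39 = −17.308
Tm = 81.5 + (-11.288) + 17.872 − 17.308 = 70.776 → 70.8°C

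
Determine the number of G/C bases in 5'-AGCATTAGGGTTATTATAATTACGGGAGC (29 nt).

A=9, G=8, C=3, T=9
G+C = 8 + 3 = 11

11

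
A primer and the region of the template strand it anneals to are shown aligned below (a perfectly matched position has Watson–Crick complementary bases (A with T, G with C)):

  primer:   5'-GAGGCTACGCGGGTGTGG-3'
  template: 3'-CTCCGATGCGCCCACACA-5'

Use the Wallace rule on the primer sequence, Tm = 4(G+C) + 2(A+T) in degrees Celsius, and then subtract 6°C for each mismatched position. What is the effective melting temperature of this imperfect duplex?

56°C

Primer base counts: A=2, T=3, G=10, C=3 → A+T=5, G+C=13
Perfect-match Tm = 2(5) + 4(13) = 10 + 52 = 62°C
Mismatches (positions where the bases are not complementary): 1 (at position 18)
Effective Tm = 62 − 1×6 = 62 − 6 = 56°C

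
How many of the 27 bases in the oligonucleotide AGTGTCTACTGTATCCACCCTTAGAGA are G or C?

Counting bases: A=7, T=8, C=7, G=5
G+C = 5 + 7 = 12

12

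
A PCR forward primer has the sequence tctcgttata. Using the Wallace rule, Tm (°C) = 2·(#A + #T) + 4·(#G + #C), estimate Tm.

26°C

Base counts: G=1, C=2, T=5, A=2
AT pairs contribute 7, GC pairs contribute 3.
Tm = 2(7) + 4(3) = 14 + 12 = 26°C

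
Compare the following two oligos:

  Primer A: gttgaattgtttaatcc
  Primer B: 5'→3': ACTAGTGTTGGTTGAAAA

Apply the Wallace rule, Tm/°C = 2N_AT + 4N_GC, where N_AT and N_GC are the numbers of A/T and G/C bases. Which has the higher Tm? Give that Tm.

Primer A: A+T=12, G+C=5 → Tm = 2(12)+4(5) = 44°C
Primer B: A+T=12, G+C=6 → Tm = 2(12)+4(6) = 48°C
44°C vs 48°C → primer B is higher.

Primer B, 48°C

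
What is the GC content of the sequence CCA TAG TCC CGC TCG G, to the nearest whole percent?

Base counts: C=7, T=3, G=4, A=2
G+C = 4 + 7 = 11 out of 16 bases
%GC = 11/16 × 100 = 68.75% ≈ 69%

69%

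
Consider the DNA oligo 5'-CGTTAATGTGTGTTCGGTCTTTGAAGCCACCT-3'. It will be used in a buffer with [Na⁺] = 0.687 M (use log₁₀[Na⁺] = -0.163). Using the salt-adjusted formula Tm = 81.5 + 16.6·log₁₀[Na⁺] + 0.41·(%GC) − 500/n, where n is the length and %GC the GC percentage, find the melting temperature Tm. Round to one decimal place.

82.4°C

Length n = 32. Counting bases: C=7, G=8, A=5, T=12
G+C = 15, so %GC = 15/32 × 100 = 46.875%
Salt term: 16.6 × (-0.163) = -2.706
GC term: 0.41 × 46.875 = 19.219; length term: −500/32 = −15.625
Tm = 81.5 + (-2.706) + 19.219 − 15.625 = 82.388 → 82.4°C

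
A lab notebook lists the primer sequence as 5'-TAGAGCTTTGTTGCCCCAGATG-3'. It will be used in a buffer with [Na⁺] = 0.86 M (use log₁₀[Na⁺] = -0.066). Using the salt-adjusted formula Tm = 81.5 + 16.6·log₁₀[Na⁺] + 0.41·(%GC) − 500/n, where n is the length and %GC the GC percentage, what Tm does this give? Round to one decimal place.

78.2°C

Length n = 22. Scanning the sequence gives A=4, T=7, C=5, G=6.
G+C = 11, so %GC = 11/22 × 100 = 50%
Salt term: 16.6 × (-0.066) = -1.096
GC term: 0.41 × 50 = 20.5; length term: −500/22 = −22.727
Tm = 81.5 + (-1.096) + 20.5 − 22.727 = 78.177 → 78.2°C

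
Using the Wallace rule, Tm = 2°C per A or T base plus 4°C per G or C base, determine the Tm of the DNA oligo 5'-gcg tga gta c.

Base counts: T=2, A=2, C=2, G=4
So N_AT = 4 and N_GC = 6.
Tm = 2×4 + 4×6 = 32°C

32°C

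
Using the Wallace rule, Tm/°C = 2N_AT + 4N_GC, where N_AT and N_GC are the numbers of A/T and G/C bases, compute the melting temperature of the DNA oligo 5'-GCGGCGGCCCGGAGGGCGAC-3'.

76°C

Base counts: A=2, T=0, C=7, G=11
A+T = 2, G+C = 18
Tm = 2×2 + 4×18 = 76°C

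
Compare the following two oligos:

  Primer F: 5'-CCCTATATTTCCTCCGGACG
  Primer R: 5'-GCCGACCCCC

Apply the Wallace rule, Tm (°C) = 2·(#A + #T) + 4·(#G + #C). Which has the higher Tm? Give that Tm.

Primer F, 62°C

Primer F: A+T=9, G+C=11 → Tm = 2(9)+4(11) = 62°C
Primer R: A+T=1, G+C=9 → Tm = 2(1)+4(9) = 38°C
62°C vs 38°C → primer F is higher.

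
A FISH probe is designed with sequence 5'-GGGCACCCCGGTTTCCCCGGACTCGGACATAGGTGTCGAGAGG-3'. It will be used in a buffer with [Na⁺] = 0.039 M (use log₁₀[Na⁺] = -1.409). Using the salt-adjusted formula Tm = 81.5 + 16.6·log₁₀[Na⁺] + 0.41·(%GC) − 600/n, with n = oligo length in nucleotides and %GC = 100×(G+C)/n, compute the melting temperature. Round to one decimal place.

71.8°C

Length n = 43. Counting bases: G=16, C=13, T=7, A=7
G+C = 29, so %GC = 29/43 × 100 = 67.442%
Salt term: 16.6 × (-1.409) = -23.389
GC term: 0.41 × 67.442 = 27.651; length term: −600/43 = −13.953
Tm = 81.5 + (-23.389) + 27.651 − 13.953 = 71.809 → 71.8°C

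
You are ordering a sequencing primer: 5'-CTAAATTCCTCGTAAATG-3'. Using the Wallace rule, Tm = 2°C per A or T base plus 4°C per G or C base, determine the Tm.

48°C

Scanning the sequence gives C=4, G=2, A=6, T=6.
A+T = 12, G+C = 6
Tm = 2(12) + 4(6) = 24 + 24 = 48°C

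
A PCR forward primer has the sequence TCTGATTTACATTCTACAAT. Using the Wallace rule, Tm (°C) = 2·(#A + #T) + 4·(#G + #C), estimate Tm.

Counting bases: T=9, G=1, C=4, A=6
AT pairs contribute 15, GC pairs contribute 5.
Tm = 2×15 + 4×5 = 50°C

50°C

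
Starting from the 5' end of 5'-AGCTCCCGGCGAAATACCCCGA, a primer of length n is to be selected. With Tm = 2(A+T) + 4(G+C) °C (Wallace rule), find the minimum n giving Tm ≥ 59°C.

n = 19

First 18 bases: AGCTCCCGGCGAAATACC → Tm = 58°C (< 59°C)
First 19 bases: AGCTCCCGGCGAAATACCC → Tm = 62°C (≥ 59°C)
Each additional base adds 2°C (A/T) or 4°C (G/C), so Tm is non-decreasing in n; n = 19 is the first length to reach 59°C.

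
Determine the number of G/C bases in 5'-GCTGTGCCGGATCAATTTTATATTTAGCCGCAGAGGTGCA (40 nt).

19

Scanning the sequence gives T=12, C=8, G=11, A=9.
G+C = 11 + 8 = 19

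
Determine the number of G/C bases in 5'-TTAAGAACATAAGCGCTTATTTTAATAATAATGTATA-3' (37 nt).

7

Counting bases: A=16, G=4, C=3, T=14
G+C = 4 + 3 = 7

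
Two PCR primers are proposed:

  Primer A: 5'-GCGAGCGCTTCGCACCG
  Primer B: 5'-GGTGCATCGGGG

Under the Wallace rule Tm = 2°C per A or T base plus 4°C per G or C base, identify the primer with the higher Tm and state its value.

Primer A, 60°C

Primer A: A+T=4, G+C=13 → Tm = 2(4)+4(13) = 60°C
Primer B: A+T=3, G+C=9 → Tm = 2(3)+4(9) = 42°C
60°C vs 42°C → primer A is higher.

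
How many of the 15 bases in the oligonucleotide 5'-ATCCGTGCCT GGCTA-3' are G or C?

9

Scanning the sequence gives C=5, T=4, G=4, A=2.
Total G or C: 4 + 5 = 9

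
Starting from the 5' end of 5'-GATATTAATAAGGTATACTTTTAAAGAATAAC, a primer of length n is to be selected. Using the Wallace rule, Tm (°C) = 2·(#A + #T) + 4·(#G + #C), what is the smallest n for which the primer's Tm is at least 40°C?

First 16 bases: GATATTAATAAGGTAT → Tm = 38°C (< 40°C)
First 17 bases: GATATTAATAAGGTATA → Tm = 40°C (≥ 40°C)
Each additional base adds 2°C (A/T) or 4°C (G/C), so Tm is non-decreasing in n; n = 17 is the first length to reach 40°C.

n = 17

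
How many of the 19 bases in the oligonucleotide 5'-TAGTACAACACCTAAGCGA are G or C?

8

C=5, T=3, A=8, G=3
G+C = 3 + 5 = 8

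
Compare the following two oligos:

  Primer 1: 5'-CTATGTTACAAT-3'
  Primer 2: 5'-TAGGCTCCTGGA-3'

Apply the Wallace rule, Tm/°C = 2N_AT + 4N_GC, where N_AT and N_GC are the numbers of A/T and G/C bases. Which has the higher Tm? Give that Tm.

Primer 1: A+T=9, G+C=3 → Tm = 2(9)+4(3) = 30°C
Primer 2: A+T=5, G+C=7 → Tm = 2(5)+4(7) = 38°C
30°C vs 38°C → primer 2 is higher.

Primer 2, 38°C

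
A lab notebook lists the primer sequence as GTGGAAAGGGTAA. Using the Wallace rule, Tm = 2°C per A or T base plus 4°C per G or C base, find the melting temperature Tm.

38°C

Counting bases: A=5, C=0, T=2, G=6
A+T = 7, G+C = 6
Tm = 2×7 + 4×6 = 38°C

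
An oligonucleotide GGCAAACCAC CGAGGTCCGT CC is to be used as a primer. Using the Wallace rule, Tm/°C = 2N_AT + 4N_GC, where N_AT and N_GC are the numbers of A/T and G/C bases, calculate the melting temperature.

74°C

Base counts: C=9, T=2, G=6, A=5
A+T = 7, G+C = 15
Tm = 2(7) + 4(15) = 14 + 60 = 74°C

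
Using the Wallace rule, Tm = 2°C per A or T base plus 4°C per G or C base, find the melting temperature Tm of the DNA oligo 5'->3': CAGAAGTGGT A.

32°C

T=2, A=4, G=4, C=1
So N_AT = 6 and N_GC = 5.
Tm = 2×6 + 4×5 = 32°C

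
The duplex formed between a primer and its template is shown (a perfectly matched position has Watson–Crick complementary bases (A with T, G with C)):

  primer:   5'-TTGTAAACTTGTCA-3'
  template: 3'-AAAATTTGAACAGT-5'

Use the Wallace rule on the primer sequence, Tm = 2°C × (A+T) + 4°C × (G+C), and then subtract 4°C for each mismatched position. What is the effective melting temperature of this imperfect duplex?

32°C

Primer base counts: A=4, T=6, G=2, C=2 → A+T=10, G+C=4
Perfect-match Tm = 2(10) + 4(4) = 20 + 16 = 36°C
Mismatches (positions where the bases are not complementary): 1 (at position 3)
Effective Tm = 36 − 1×4 = 36 − 4 = 32°C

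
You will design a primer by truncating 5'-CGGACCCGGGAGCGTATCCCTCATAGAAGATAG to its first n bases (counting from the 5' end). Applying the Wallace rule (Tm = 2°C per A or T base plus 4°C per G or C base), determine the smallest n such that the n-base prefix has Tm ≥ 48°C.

First 12 bases: CGGACCCGGGAG → Tm = 44°C (< 48°C)
First 13 bases: CGGACCCGGGAGC → Tm = 48°C (≥ 48°C)
Each additional base adds 2°C (A/T) or 4°C (G/C), so Tm is non-decreasing in n; n = 13 is the first length to reach 48°C.

n = 13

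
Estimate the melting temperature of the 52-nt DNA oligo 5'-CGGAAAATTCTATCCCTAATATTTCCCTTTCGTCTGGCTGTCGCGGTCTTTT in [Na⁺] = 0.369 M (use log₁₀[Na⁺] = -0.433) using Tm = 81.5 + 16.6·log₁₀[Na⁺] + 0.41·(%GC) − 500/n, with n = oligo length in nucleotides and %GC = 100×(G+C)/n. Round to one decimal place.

82.8°C

Length n = 52. Base counts: G=9, T=21, A=8, C=14
G+C = 23, so %GC = 23/52 × 100 = 44.231%
Salt term: 16.6 × (-0.433) = -7.188
GC term: 0.41 × 44.231 = 18.135; length term: −500/52 = −9.615
Tm = 81.5 + (-7.188) + 18.135 − 9.615 = 82.832 → 82.8°C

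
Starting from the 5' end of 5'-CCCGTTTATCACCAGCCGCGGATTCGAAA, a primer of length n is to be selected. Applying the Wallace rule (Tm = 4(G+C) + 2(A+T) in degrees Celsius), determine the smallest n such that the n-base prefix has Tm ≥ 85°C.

First 26 bases: CCCGTTTATCACCAGCCGCGGATTCG → Tm = 84°C (< 85°C)
First 27 bases: CCCGTTTATCACCAGCCGCGGATTCGA → Tm = 86°C (≥ 85°C)
Since every base adds ≥2°C, Tm only increases with n, so the threshold is first crossed at n = 27.

n = 27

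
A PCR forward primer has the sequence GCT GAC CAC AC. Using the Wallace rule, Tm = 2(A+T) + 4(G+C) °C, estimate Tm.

Base counts: T=1, G=2, A=3, C=5
AT pairs contribute 4, GC pairs contribute 7.
Tm = 4·7 + 2·4 = 28 + 8 = 36°C

36°C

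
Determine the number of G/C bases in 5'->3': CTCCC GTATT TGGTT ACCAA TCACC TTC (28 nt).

Counting bases: C=10, A=5, G=3, T=10
Total G or C: 3 + 10 = 13

13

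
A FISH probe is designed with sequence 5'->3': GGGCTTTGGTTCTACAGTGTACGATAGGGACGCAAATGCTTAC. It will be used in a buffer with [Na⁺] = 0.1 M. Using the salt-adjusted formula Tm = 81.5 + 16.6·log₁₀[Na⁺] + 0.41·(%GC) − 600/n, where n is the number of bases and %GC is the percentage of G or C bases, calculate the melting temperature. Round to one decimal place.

71.0°C

Length n = 43. Base counts: T=12, A=10, C=8, G=13
G+C = 21, so %GC = 21/43 × 100 = 48.837%
Salt term: 16.6 × (-1) = -16.6
GC term: 0.41 × 48.837 = 20.023; length term: −600/43 = −13.953
Tm = 81.5 + (-16.6) + 20.023 − 13.953 = 70.97 → 71.0°C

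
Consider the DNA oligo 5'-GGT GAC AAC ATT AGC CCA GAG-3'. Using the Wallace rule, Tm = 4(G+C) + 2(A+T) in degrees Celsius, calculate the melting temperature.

64°C

Base counts: C=5, T=3, G=6, A=7
AT pairs contribute 10, GC pairs contribute 11.
Tm = 2(10) + 4(11) = 20 + 44 = 64°C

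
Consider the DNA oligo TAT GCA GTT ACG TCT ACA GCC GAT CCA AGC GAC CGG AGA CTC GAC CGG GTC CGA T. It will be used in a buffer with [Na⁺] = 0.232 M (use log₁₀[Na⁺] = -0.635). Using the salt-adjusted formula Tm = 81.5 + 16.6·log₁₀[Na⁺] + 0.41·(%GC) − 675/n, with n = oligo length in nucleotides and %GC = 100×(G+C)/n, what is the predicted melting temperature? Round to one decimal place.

82.5°C

Length n = 55. Counting bases: A=13, C=17, G=15, T=10
G+C = 32, so %GC = 32/55 × 100 = 58.182%
Salt term: 16.6 × (-0.635) = -10.541
GC term: 0.41 × 58.182 = 23.855; length term: −675/55 = −12.273
Tm = 81.5 + (-10.541) + 23.855 − 12.273 = 82.541 → 82.5°C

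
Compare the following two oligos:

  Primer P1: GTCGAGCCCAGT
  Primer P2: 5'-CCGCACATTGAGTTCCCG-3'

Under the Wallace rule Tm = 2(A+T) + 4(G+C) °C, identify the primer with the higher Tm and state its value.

Primer P2, 58°C

Primer P1: A+T=4, G+C=8 → Tm = 2(4)+4(8) = 40°C
Primer P2: A+T=7, G+C=11 → Tm = 2(7)+4(11) = 58°C
40°C vs 58°C → primer P2 is higher.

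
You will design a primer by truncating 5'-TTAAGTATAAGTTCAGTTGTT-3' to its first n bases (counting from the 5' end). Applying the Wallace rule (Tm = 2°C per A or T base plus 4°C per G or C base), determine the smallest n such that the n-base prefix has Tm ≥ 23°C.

First 10 bases: TTAAGTATAA → Tm = 22°C (< 23°C)
First 11 bases: TTAAGTATAAG → Tm = 26°C (≥ 23°C)
Since every base adds ≥2°C, Tm only increases with n, so the threshold is first crossed at n = 11.

n = 11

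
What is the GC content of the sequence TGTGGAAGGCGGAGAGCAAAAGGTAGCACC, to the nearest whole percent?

Counting bases: C=5, G=12, T=3, A=10
G+C = 12 + 5 = 17 out of 30 bases
%GC = 17/30 × 100 = 56.67% ≈ 57%

57%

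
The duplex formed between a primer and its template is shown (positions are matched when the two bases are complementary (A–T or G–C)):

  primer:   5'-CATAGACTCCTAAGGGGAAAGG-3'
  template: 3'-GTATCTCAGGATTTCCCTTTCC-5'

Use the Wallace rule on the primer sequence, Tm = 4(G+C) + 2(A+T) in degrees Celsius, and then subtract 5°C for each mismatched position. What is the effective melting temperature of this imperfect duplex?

56°C

Primer base counts: A=8, T=3, G=7, C=4 → A+T=11, G+C=11
Perfect-match Tm = 2(11) + 4(11) = 22 + 44 = 66°C
Mismatches (positions where the bases are not complementary): 2 (at positions 7, 14)
Effective Tm = 66 − 2×5 = 66 − 10 = 56°C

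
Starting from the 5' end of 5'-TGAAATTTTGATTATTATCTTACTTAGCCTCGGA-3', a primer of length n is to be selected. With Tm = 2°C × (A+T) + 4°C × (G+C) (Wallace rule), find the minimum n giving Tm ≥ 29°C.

n = 13

First 12 bases: TGAAATTTTGAT → Tm = 28°C (< 29°C)
First 13 bases: TGAAATTTTGATT → Tm = 30°C (≥ 29°C)
Since every base adds ≥2°C, Tm only increases with n, so the threshold is first crossed at n = 13.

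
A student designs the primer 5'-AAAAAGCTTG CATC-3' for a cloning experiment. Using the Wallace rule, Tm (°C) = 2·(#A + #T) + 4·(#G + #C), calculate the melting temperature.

38°C

G=2, C=3, A=6, T=3
So N_AT = 9 and N_GC = 5.
Tm = 2(9) + 4(5) = 18 + 20 = 38°C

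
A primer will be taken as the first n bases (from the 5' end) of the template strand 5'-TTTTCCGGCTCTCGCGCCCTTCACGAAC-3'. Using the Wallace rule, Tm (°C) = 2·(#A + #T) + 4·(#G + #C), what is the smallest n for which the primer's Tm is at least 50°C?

n = 16

First 15 bases: TTTTCCGGCTCTCGC → Tm = 48°C (< 50°C)
First 16 bases: TTTTCCGGCTCTCGCG → Tm = 52°C (≥ 50°C)
Since every base adds ≥2°C, Tm only increases with n, so the threshold is first crossed at n = 16.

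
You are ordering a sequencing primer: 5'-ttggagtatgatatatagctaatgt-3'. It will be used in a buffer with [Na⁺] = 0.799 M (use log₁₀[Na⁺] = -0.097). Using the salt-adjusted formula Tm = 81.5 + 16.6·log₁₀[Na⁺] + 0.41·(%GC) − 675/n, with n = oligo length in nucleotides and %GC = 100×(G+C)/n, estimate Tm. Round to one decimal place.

64.4°C

Length n = 25. Scanning the sequence gives G=6, C=1, T=10, A=8.
G+C = 7, so %GC = 7/25 × 100 = 28%
Salt term: 16.6 × (-0.097) = -1.61
GC term: 0.41 × 28 = 11.48; length term: −675/25 = −27
Tm = 81.5 + (-1.61) + 11.48 − 27 = 64.37 → 64.4°C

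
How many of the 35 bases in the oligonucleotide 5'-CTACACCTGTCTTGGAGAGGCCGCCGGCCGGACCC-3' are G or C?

C=14, T=5, G=11, A=5
Total G or C: 11 + 14 = 25

25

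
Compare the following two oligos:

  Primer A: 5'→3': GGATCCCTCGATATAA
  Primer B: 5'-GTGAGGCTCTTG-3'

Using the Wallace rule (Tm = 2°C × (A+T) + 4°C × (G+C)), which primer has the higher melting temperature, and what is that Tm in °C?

Primer A: A+T=9, G+C=7 → Tm = 2(9)+4(7) = 46°C
Primer B: A+T=5, G+C=7 → Tm = 2(5)+4(7) = 38°C
46°C vs 38°C → primer A is higher.

Primer A, 46°C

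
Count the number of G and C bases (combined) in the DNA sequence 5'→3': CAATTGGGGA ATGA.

Counting bases: T=3, G=5, A=5, C=1
Total G or C: 5 + 1 = 6

6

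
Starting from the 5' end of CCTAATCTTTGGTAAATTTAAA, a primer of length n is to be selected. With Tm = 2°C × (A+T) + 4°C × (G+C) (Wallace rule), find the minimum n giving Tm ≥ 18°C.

First 6 bases: CCTAAT → Tm = 16°C (< 18°C)
First 7 bases: CCTAATC → Tm = 20°C (≥ 18°C)
Since every base adds ≥2°C, Tm only increases with n, so the threshold is first crossed at n = 7.

n = 7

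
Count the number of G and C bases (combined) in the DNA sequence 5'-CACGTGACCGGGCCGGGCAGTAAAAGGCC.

Counting bases: C=9, G=11, T=2, A=7
Total G or C: 11 + 9 = 20

20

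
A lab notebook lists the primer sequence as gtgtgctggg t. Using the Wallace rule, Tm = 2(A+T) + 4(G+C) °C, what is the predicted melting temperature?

G=6, T=4, C=1, A=0
AT pairs contribute 4, GC pairs contribute 7.
Tm = 2(4) + 4(7) = 8 + 28 = 36°C

36°C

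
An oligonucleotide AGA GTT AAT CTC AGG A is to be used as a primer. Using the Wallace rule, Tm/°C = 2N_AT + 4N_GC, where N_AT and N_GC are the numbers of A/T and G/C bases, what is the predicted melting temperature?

Scanning the sequence gives T=4, A=6, C=2, G=4.
A+T = 10, G+C = 6
Tm = 2(10) + 4(6) = 20 + 24 = 44°C

44°C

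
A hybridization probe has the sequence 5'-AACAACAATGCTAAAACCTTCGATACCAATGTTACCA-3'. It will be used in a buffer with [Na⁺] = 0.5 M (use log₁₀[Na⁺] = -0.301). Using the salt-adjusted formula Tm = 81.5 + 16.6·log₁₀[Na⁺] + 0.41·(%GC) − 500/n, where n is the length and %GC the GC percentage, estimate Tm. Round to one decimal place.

Length n = 37. Counting bases: T=8, A=16, G=3, C=10
G+C = 13, so %GC = 13/37 × 100 = 35.135%
Salt term: 16.6 × (-0.301) = -4.997
GC term: 0.41 × 35.135 = 14.405; length term: −500/37 = −13.514
Tm = 81.5 + (-4.997) + 14.405 − 13.514 = 77.394 → 77.4°C

77.4°C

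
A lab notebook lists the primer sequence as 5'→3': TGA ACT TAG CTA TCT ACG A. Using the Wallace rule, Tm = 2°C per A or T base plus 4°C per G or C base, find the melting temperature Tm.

Base counts: T=6, C=4, G=3, A=6
So N_AT = 12 and N_GC = 7.
Tm = 4·7 + 2·12 = 28 + 24 = 52°C

52°C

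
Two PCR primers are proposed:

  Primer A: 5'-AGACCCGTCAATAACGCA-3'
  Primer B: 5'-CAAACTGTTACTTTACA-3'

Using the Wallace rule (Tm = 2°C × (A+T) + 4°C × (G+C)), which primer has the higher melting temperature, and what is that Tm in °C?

Primer A: A+T=9, G+C=9 → Tm = 2(9)+4(9) = 54°C
Primer B: A+T=12, G+C=5 → Tm = 2(12)+4(5) = 44°C
54°C vs 44°C → primer A is higher.

Primer A, 54°C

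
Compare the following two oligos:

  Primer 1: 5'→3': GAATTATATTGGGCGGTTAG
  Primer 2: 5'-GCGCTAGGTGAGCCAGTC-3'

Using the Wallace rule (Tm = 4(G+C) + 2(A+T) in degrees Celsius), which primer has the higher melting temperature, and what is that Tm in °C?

Primer 1: A+T=12, G+C=8 → Tm = 2(12)+4(8) = 56°C
Primer 2: A+T=6, G+C=12 → Tm = 2(6)+4(12) = 60°C
56°C vs 60°C → primer 2 is higher.

Primer 2, 60°C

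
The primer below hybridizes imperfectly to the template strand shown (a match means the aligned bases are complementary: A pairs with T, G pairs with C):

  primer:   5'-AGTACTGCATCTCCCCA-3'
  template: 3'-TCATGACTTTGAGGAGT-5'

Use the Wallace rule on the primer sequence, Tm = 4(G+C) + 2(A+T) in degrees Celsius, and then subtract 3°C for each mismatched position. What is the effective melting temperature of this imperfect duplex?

43°C

Primer base counts: A=4, T=4, G=2, C=7 → A+T=8, G+C=9
Perfect-match Tm = 2(8) + 4(9) = 16 + 36 = 52°C
Mismatches (positions where the bases are not complementary): 3 (at positions 8, 10, 15)
Effective Tm = 52 − 3×3 = 52 − 9 = 43°C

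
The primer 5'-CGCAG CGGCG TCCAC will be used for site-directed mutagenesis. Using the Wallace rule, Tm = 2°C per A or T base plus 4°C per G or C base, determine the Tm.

Scanning the sequence gives T=1, G=5, A=2, C=7.
A+T = 3, G+C = 12
Tm = 2(3) + 4(12) = 6 + 48 = 54°C

54°C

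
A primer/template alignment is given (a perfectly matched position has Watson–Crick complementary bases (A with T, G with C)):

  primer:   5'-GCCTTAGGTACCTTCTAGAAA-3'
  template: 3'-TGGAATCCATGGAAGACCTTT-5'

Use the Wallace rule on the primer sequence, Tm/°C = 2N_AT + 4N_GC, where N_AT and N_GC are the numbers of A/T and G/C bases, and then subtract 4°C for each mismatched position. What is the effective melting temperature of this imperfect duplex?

52°C

Primer base counts: A=6, T=6, G=4, C=5 → A+T=12, G+C=9
Perfect-match Tm = 2(12) + 4(9) = 24 + 36 = 60°C
Mismatches (positions where the bases are not complementary): 2 (at positions 1, 17)
Effective Tm = 60 − 2×4 = 60 − 8 = 52°C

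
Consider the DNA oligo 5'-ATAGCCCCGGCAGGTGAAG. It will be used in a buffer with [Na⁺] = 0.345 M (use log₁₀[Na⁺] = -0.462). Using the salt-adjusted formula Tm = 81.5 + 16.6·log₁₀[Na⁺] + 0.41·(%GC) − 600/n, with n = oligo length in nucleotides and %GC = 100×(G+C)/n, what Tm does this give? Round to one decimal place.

Length n = 19. Counting bases: A=5, G=7, C=5, T=2
G+C = 12, so %GC = 12/19 × 100 = 63.158%
Salt term: 16.6 × (-0.462) = -7.669
GC term: 0.41 × 63.158 = 25.895; length term: −600/19 = −31.579
Tm = 81.5 + (-7.669) + 25.895 − 31.579 = 68.147 → 68.1°C

68.1°C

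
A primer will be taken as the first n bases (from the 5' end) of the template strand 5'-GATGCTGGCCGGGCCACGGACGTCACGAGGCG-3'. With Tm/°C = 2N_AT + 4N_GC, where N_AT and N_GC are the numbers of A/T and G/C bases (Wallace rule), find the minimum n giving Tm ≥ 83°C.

First 23 bases: GATGCTGGCCGGGCCACGGACGT → Tm = 80°C (< 83°C)
First 24 bases: GATGCTGGCCGGGCCACGGACGTC → Tm = 84°C (≥ 83°C)
Each additional base adds 2°C (A/T) or 4°C (G/C), so Tm is non-decreasing in n; n = 24 is the first length to reach 83°C.

n = 24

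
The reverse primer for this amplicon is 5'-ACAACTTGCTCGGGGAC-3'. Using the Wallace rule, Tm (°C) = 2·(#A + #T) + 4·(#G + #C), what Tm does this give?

Counting bases: A=4, T=3, G=5, C=5
AT pairs contribute 7, GC pairs contribute 10.
Tm = 2×7 + 4×10 = 54°C

54°C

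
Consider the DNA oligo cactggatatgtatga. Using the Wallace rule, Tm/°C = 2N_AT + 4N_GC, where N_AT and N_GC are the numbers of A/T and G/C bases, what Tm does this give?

Counting bases: C=2, A=5, T=5, G=4
So N_AT = 10 and N_GC = 6.
Tm = 4·6 + 2·10 = 24 + 20 = 44°C

44°C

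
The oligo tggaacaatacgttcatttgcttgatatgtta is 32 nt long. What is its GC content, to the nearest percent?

Scanning the sequence gives T=13, G=6, A=9, C=4.
G+C = 6 + 4 = 10 out of 32 bases
%GC = 10/32 × 100 = 31.25% ≈ 31%

31%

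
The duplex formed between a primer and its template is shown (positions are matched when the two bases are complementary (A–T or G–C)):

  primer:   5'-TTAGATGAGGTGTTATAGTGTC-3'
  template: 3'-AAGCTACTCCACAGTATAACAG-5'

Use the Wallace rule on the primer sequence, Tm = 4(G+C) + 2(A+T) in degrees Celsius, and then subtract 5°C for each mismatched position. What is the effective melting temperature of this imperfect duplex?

45°C

Primer base counts: A=5, T=9, G=7, C=1 → A+T=14, G+C=8
Perfect-match Tm = 2(14) + 4(8) = 28 + 32 = 60°C
Mismatches (positions where the bases are not complementary): 3 (at positions 3, 14, 18)
Effective Tm = 60 − 3×5 = 60 − 15 = 45°C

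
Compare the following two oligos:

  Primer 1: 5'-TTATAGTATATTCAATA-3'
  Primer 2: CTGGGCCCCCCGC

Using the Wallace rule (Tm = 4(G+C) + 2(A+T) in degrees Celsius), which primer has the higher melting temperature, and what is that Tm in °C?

Primer 2, 50°C

Primer 1: A+T=15, G+C=2 → Tm = 2(15)+4(2) = 38°C
Primer 2: A+T=1, G+C=12 → Tm = 2(1)+4(12) = 50°C
38°C vs 50°C → primer 2 is higher.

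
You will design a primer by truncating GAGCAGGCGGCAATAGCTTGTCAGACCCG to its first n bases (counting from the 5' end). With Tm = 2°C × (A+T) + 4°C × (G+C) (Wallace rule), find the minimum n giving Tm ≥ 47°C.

First 14 bases: GAGCAGGCGGCAAT → Tm = 46°C (< 47°C)
First 15 bases: GAGCAGGCGGCAATA → Tm = 48°C (≥ 47°C)
Each additional base adds 2°C (A/T) or 4°C (G/C), so Tm is non-decreasing in n; n = 15 is the first length to reach 47°C.

n = 15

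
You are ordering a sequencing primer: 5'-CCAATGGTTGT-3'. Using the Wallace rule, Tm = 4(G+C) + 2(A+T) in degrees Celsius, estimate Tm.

32°C

Counting bases: A=2, G=3, T=4, C=2
AT pairs contribute 6, GC pairs contribute 5.
Tm = 2×6 + 4×5 = 32°C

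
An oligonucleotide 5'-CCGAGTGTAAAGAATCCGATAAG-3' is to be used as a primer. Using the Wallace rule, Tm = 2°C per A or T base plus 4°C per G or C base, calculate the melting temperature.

66°C

Scanning the sequence gives T=4, C=4, A=9, G=6.
So N_AT = 13 and N_GC = 10.
Tm = 2(13) + 4(10) = 26 + 40 = 66°C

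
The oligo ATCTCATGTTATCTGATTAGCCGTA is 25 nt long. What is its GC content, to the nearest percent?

36%

Base counts: T=10, G=4, A=6, C=5
G+C = 4 + 5 = 9 out of 25 bases
%GC = 9/25 × 100 = 36% ≈ 36%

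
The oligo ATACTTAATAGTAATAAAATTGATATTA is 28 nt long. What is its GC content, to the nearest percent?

11%

Counting bases: T=11, C=1, G=2, A=14
G+C = 2 + 1 = 3 out of 28 bases
%GC = 3/28 × 100 = 10.71% ≈ 11%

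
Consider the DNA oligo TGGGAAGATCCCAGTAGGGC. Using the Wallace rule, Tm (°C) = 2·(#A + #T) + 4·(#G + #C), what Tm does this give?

A=5, G=8, T=3, C=4
AT pairs contribute 8, GC pairs contribute 12.
Tm = 4·12 + 2·8 = 48 + 16 = 64°C

64°C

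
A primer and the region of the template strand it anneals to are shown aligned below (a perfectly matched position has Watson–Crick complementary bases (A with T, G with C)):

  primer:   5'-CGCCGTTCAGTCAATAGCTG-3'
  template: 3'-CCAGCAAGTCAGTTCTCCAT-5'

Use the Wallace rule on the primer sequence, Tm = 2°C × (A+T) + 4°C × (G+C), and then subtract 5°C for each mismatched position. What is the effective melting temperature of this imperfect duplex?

Primer base counts: A=4, T=5, G=5, C=6 → A+T=9, G+C=11
Perfect-match Tm = 2(9) + 4(11) = 18 + 44 = 62°C
Mismatches (positions where the bases are not complementary): 5 (at positions 1, 3, 15, 18, 20)
Effective Tm = 62 − 5×5 = 62 − 25 = 37°C

37°C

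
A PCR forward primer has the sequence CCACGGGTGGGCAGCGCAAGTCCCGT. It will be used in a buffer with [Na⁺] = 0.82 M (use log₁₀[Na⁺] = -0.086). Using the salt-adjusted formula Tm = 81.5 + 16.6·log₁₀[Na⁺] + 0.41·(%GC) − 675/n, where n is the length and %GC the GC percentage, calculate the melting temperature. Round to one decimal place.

84.1°C

Length n = 26. Counting bases: T=3, A=4, C=9, G=10
G+C = 19, so %GC = 19/26 × 100 = 73.077%
Salt term: 16.6 × (-0.086) = -1.428
GC term: 0.41 × 73.077 = 29.962; length term: −675/26 = −25.962
Tm = 81.5 + (-1.428) + 29.962 − 25.962 = 84.072 → 84.1°C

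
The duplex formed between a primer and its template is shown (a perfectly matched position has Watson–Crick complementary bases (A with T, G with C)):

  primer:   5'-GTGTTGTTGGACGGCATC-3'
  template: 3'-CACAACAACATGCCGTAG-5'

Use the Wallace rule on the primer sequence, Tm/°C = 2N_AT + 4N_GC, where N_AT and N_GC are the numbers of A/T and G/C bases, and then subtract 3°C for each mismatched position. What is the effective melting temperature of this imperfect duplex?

Primer base counts: A=2, T=6, G=7, C=3 → A+T=8, G+C=10
Perfect-match Tm = 2(8) + 4(10) = 16 + 40 = 56°C
Mismatches (positions where the bases are not complementary): 1 (at position 10)
Effective Tm = 56 − 1×3 = 56 − 3 = 53°C

53°C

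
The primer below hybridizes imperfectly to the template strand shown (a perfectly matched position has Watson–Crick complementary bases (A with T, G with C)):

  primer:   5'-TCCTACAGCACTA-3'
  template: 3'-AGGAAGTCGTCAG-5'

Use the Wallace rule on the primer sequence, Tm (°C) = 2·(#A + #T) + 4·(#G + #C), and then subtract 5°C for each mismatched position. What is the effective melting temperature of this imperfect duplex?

Primer base counts: A=4, T=3, G=1, C=5 → A+T=7, G+C=6
Perfect-match Tm = 2(7) + 4(6) = 14 + 24 = 38°C
Mismatches (positions where the bases are not complementary): 3 (at positions 5, 11, 13)
Effective Tm = 38 − 3×5 = 38 − 15 = 23°C

23°C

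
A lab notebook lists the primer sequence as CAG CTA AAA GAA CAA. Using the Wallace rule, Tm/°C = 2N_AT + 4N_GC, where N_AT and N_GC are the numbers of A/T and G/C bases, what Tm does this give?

G=2, T=1, C=3, A=9
So N_AT = 10 and N_GC = 5.
Tm = 2×10 + 4×5 = 40°C

40°C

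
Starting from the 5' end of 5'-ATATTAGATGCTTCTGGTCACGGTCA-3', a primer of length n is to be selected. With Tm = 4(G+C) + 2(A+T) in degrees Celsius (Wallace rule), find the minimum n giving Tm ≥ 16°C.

First 6 bases: ATATTA → Tm = 12°C (< 16°C)
First 7 bases: ATATTAG → Tm = 16°C (≥ 16°C)
Since every base adds ≥2°C, Tm only increases with n, so the threshold is first crossed at n = 7.

n = 7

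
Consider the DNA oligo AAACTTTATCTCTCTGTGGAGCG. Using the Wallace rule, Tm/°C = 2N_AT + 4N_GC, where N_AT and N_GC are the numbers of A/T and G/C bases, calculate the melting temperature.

Counting bases: C=5, T=8, A=5, G=5
AT pairs contribute 13, GC pairs contribute 10.
Tm = 2×13 + 4×10 = 66°C

66°C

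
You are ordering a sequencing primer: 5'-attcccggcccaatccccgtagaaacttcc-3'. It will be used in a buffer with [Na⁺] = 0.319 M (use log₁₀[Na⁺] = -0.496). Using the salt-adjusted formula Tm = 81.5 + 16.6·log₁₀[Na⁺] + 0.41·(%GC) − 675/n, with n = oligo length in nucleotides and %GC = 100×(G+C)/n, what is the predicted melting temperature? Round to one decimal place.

Length n = 30. T=6, G=4, A=7, C=13
G+C = 17, so %GC = 17/30 × 100 = 56.667%
Salt term: 16.6 × (-0.496) = -8.234
GC term: 0.41 × 56.667 = 23.233; length term: −675/30 = −22.5
Tm = 81.5 + (-8.234) + 23.233 − 22.5 = 73.999 → 74.0°C

74.0°C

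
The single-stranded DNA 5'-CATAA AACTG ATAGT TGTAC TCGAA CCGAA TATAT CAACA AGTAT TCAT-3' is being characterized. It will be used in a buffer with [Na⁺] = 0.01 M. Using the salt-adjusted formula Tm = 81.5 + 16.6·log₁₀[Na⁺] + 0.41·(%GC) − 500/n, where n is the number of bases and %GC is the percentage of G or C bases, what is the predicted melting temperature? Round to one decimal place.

Length n = 49. C=9, A=20, T=14, G=6
G+C = 15, so %GC = 15/49 × 100 = 30.612%
Salt term: 16.6 × (-2) = -33.2
GC term: 0.41 × 30.612 = 12.551; length term: −500/49 = −10.204
Tm = 81.5 + (-33.2) + 12.551 − 10.204 = 50.647 → 50.6°C

50.6°C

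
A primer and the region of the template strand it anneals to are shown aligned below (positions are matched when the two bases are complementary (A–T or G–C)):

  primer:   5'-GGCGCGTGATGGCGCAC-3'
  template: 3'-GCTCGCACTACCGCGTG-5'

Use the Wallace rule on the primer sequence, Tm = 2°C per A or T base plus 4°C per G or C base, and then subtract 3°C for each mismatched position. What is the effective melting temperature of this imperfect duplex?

Primer base counts: A=2, T=2, G=8, C=5 → A+T=4, G+C=13
Perfect-match Tm = 2(4) + 4(13) = 8 + 52 = 60°C
Mismatches (positions where the bases are not complementary): 2 (at positions 1, 3)
Effective Tm = 60 − 2×3 = 60 − 6 = 54°C

54°C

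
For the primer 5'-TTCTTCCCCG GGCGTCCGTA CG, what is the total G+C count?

15

T=6, C=9, G=6, A=1
G+C = 6 + 9 = 15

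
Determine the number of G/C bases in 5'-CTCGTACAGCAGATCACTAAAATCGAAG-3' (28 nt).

Scanning the sequence gives A=11, G=5, T=5, C=7.
Total G or C: 5 + 7 = 12

12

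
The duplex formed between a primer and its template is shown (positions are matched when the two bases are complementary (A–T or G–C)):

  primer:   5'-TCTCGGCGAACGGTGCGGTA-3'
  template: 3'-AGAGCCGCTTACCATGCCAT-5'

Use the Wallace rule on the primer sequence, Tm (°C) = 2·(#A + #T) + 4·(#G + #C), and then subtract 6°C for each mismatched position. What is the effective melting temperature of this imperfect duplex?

Primer base counts: A=3, T=4, G=8, C=5 → A+T=7, G+C=13
Perfect-match Tm = 2(7) + 4(13) = 14 + 52 = 66°C
Mismatches (positions where the bases are not complementary): 2 (at positions 11, 15)
Effective Tm = 66 − 2×6 = 66 − 12 = 54°C

54°C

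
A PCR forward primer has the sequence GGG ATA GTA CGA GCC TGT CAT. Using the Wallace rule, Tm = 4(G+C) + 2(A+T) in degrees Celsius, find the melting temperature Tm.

64°C

G=7, C=4, T=5, A=5
AT pairs contribute 10, GC pairs contribute 11.
Tm = 4·11 + 2·10 = 44 + 20 = 64°C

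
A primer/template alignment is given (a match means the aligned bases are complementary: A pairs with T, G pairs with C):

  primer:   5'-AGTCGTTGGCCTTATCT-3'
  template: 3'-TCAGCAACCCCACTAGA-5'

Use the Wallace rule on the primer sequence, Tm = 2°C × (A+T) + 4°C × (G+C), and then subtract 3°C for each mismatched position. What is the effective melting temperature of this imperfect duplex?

Primer base counts: A=2, T=7, G=4, C=4 → A+T=9, G+C=8
Perfect-match Tm = 2(9) + 4(8) = 18 + 32 = 50°C
Mismatches (positions where the bases are not complementary): 3 (at positions 10, 11, 13)
Effective Tm = 50 − 3×3 = 50 − 9 = 41°C

41°C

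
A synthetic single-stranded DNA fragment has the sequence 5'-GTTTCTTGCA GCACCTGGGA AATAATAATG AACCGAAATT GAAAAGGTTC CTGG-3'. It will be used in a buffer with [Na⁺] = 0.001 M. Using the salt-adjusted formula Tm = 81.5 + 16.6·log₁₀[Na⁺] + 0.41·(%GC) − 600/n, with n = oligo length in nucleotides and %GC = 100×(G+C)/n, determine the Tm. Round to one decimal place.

37.3°C

Length n = 54. Counting bases: T=14, G=13, A=18, C=9
G+C = 22, so %GC = 22/54 × 100 = 40.741%
Salt term: 16.6 × (-3) = -49.8
GC term: 0.41 × 40.741 = 16.704; length term: −600/54 = −11.111
Tm = 81.5 + (-49.8) + 16.704 − 11.111 = 37.293 → 37.3°C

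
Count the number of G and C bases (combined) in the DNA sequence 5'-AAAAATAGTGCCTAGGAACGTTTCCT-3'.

Base counts: T=7, C=5, A=9, G=5
G+C = 5 + 5 = 10

10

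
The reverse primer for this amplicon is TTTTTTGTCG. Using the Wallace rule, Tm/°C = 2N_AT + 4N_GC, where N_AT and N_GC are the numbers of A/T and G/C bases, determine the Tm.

26°C

Base counts: T=7, G=2, A=0, C=1
So N_AT = 7 and N_GC = 3.
Tm = 2×7 + 4×3 = 26°C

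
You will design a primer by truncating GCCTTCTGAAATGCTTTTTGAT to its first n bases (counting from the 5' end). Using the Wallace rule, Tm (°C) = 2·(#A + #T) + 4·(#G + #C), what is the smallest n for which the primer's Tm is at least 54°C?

n = 20

First 19 bases: GCCTTCTGAAATGCTTTTT → Tm = 52°C (< 54°C)
First 20 bases: GCCTTCTGAAATGCTTTTTG → Tm = 56°C (≥ 54°C)
Since every base adds ≥2°C, Tm only increases with n, so the threshold is first crossed at n = 20.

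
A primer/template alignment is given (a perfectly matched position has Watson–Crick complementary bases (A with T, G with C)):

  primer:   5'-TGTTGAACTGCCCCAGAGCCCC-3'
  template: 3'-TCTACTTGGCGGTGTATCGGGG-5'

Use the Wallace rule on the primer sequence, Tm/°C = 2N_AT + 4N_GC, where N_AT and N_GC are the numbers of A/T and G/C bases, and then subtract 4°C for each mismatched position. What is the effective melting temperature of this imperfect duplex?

52°C

Primer base counts: A=4, T=4, G=5, C=9 → A+T=8, G+C=14
Perfect-match Tm = 2(8) + 4(14) = 16 + 56 = 72°C
Mismatches (positions where the bases are not complementary): 5 (at positions 1, 3, 9, 13, 16)
Effective Tm = 72 − 5×4 = 72 − 20 = 52°C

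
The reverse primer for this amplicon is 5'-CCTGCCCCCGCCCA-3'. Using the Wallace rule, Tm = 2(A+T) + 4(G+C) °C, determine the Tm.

Counting bases: T=1, A=1, G=2, C=10
AT pairs contribute 2, GC pairs contribute 12.
Tm = 2(2) + 4(12) = 4 + 48 = 52°C

52°C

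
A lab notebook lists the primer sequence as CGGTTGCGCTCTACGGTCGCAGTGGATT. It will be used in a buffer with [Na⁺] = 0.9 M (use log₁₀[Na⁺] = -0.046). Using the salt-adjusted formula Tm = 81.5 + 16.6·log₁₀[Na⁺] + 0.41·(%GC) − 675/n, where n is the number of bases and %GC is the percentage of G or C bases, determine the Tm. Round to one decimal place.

81.5°C

Length n = 28. T=8, C=7, A=3, G=10
G+C = 17, so %GC = 17/28 × 100 = 60.714%
Salt term: 16.6 × (-0.046) = -0.764
GC term: 0.41 × 60.714 = 24.893; length term: −675/28 = −24.107
Tm = 81.5 + (-0.764) + 24.893 − 24.107 = 81.522 → 81.5°C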